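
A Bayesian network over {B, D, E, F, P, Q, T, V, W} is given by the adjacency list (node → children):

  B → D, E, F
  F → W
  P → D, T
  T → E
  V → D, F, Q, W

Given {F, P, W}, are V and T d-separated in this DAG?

6 paths connect V and T; each must be blocked for d-separation to hold:
Path 1: V → F ← B → D ← P → T
  D is a collider here and neither D nor any of its descendants is conditioned on, so the collider stays closed — the path is blocked at D.
Path 2: V → F ← B → E ← T
  E is a collider here and neither E nor any of its descendants is conditioned on, so the collider stays closed — the path is blocked at E.
Path 3: V → D ← P → T
  D is a collider here and neither D nor any of its descendants is conditioned on, so the collider stays closed — the path is blocked at D.
Path 4: V → D ← B → E ← T
  D is a collider here and neither D nor any of its descendants is conditioned on, so the collider stays closed — the path is blocked at D.
Path 5: V → W ← F ← B → D ← P → T
  F is a chain here and F is conditioned on, so the path is blocked at F.
Path 6: V → W ← F ← B → E ← T
  F is a chain here and F is conditioned on, so the path is blocked at F.
All paths are blocked; V ⊥ T | {F, P, W} holds.

Yes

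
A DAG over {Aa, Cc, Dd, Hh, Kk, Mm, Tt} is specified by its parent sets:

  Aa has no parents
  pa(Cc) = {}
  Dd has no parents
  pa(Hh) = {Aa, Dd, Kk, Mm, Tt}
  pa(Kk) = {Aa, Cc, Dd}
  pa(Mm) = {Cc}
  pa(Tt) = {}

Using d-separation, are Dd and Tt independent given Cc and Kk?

Yes — Dd and Tt are d-separated given {Cc, Kk}.

4 paths connect Dd and Tt; each must be blocked for d-separation to hold:
  1. Dd → Kk → Hh ← Tt — Kk:chain[blocks]; Hh:collider[blocks] ⇒ blocked
  2. Dd → Kk ← Aa → Hh ← Tt — Kk:collider[open]; Aa:fork[open]; Hh:collider[blocks] ⇒ blocked
  3. Dd → Kk ← Cc → Mm → Hh ← Tt — Kk:collider[open]; Cc:fork[blocks]; Mm:chain[open]; Hh:collider[blocks] ⇒ blocked
  4. Dd → Hh ← Tt — Hh:collider[blocks] ⇒ blocked
Every path is blocked, so Dd and Tt are d-separated given {Cc, Kk}.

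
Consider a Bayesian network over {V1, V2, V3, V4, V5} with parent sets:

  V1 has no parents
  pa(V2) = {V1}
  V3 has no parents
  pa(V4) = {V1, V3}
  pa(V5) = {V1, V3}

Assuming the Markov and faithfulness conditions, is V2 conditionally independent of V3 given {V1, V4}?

We examine all 2 paths between V2 and V3:
  1. V2 ← V1 → V4 ← V3 — V1:fork[blocks]; V4:collider[open] ⇒ blocked
  2. V2 ← V1 → V5 ← V3 — V1:fork[blocks]; V5:collider[blocks] ⇒ blocked
Since every path is blocked, d-separation holds.

Yes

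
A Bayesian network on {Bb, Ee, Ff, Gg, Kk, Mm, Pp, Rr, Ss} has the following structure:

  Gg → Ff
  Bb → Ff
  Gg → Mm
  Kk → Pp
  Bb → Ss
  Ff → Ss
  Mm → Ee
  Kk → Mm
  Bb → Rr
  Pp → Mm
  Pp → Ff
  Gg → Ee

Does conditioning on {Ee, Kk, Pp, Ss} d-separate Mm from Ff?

4 paths connect Mm and Ff; each must be blocked for d-separation to hold:
  1. Mm ← Pp → Ff — Pp:fork[blocks] ⇒ blocked
  2. Mm ← Kk → Pp → Ff — Kk:fork[blocks]; Pp:chain[blocks] ⇒ blocked
  3. Mm ← Gg → Ff — Gg:fork[open] ⇒ active
  4. Mm → Ee ← Gg → Ff — Ee:collider[open]; Gg:fork[open] ⇒ active
Because an active path exists, Mm and Ff are not d-separated.

No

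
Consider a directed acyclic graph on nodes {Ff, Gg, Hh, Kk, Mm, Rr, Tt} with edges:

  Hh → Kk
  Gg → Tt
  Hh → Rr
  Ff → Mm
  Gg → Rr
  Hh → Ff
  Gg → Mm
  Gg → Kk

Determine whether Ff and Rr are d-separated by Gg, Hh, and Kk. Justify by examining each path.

We examine all 4 paths between Ff and Rr:
Path 1: Ff → Mm ← Gg → Kk ← Hh → Rr
  Mm is a collider here and neither Mm nor any of its descendants is conditioned on, so the collider stays closed — the path is blocked at Mm.
Path 2: Ff → Mm ← Gg → Rr
  Mm is a collider here and neither Mm nor any of its descendants is conditioned on, so the collider stays closed — the path is blocked at Mm.
Path 3: Ff ← Hh → Kk ← Gg → Rr
  Hh is a fork here and Hh is conditioned on, so the path is blocked at Hh.
Path 4: Ff ← Hh → Rr
  Hh is a fork here and Hh is conditioned on, so the path is blocked at Hh.
Since every path is blocked, d-separation holds.

Yes — Ff and Rr are d-separated given {Gg, Hh, Kk}.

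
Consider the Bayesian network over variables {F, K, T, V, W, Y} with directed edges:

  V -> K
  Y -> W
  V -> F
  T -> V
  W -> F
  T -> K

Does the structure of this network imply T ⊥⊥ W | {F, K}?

No

2 paths connect T and W; each must be blocked for d-separation to hold:
  1. T → K ← V → F ← W — K:collider[open]; V:fork[open]; F:collider[open] ⇒ active
  2. T → V → F ← W — V:chain[open]; F:collider[open] ⇒ active
At least one path is unblocked, so d-separation fails.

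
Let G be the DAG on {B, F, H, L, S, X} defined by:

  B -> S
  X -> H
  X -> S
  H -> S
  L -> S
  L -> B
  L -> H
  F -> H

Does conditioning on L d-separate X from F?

Yes

There are 4 undirected paths between X and F; checking each against the conditioning set {L}:
Path 1: X → S ← L → H ← F
  S is a collider here and neither S nor any of its descendants is conditioned on, so the collider stays closed — the path is blocked at S.
Path 2: X → S ← H ← F
  S is a collider here and neither S nor any of its descendants is conditioned on, so the collider stays closed — the path is blocked at S.
Path 3: X → S ← B ← L → H ← F
  S is a collider here and neither S nor any of its descendants is conditioned on, so the collider stays closed — the path is blocked at S.
Path 4: X → H ← F
  H is a collider here and neither H nor any of its descendants is conditioned on, so the collider stays closed — the path is blocked at H.
All paths are blocked; X ⊥ F | {L} holds.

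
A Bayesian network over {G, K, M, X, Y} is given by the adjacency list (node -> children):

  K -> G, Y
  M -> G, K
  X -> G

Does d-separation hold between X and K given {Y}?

Yes

2 paths connect X and K; each must be blocked for d-separation to hold:
  1. X → G ← M → K — G:collider[blocks]; M:fork[open] ⇒ blocked
  2. X → G ← K — G:collider[blocks] ⇒ blocked
All paths are blocked; X ⊥ K | {Y} holds.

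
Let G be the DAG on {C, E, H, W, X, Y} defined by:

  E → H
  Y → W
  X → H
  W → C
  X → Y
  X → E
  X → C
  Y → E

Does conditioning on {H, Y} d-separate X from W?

We examine all 4 paths between X and W:
  1. X → C ← W — C:collider[blocks] ⇒ blocked
  2. X → H ← E ← Y → W — H:collider[open]; E:chain[open]; Y:fork[blocks] ⇒ blocked
  3. X → Y → W — Y:chain[blocks] ⇒ blocked
  4. X → E ← Y → W — E:collider[open]; Y:fork[blocks] ⇒ blocked
Every path is blocked, so X and W are d-separated given {H, Y}.

Yes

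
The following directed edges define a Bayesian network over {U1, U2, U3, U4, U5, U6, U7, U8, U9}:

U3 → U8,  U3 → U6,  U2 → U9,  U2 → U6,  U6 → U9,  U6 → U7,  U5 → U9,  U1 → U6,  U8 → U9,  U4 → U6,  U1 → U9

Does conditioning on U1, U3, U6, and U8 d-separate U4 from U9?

No

Enumerating the 4 paths from U4 to U9 and testing each for blocking by {U1, U3, U6, U8}:
Path 1: U4 → U6 → U9
  U6 is a chain here and U6 is conditioned on, so the path is blocked at U6.
Path 2: U4 → U6 ← U3 → U8 → U9
  U3 is a fork here and U3 is conditioned on, so the path is blocked at U3.
Path 3: U4 → U6 ← U1 → U9
  U1 is a fork here and U1 is conditioned on, so the path is blocked at U1.
Path 4: U4 → U6 ← U2 → U9
  U6 is a collider and U6 is conditioned on, which opens it; U2 is a fork and U2 is not conditioned on — no node blocks this path, so it is active.
Since the path U4 → U6 ← U2 → U9 is active, U4 and U9 are not d-separated given {U1, U3, U6, U8}.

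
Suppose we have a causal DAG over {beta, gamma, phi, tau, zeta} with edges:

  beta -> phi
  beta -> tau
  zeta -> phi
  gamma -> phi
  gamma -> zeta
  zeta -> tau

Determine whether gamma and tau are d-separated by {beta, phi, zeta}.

4 paths connect gamma and tau; each must be blocked for d-separation to hold:
Path 1: gamma → phi ← beta → tau
  beta is a fork here and beta is conditioned on, so the path is blocked at beta.
Path 2: gamma → phi ← zeta → tau
  zeta is a fork here and zeta is conditioned on, so the path is blocked at zeta.
Path 3: gamma → zeta → phi ← beta → tau
  zeta is a chain here and zeta is conditioned on, so the path is blocked at zeta.
Path 4: gamma → zeta → tau
  zeta is a chain here and zeta is conditioned on, so the path is blocked at zeta.
All paths are blocked; gamma ⊥ tau | {beta, phi, zeta} holds.

Yes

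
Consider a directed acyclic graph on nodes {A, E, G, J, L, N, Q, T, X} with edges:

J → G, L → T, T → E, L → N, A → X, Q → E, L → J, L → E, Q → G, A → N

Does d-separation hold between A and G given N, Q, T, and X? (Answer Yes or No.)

No

3 paths connect A and G; each must be blocked for d-separation to hold:
Path 1: A → N ← L → J → G
  N is a collider and N is conditioned on, which opens it; L is a fork and L is not conditioned on; J is a chain and J is not conditioned on — no node blocks this path, so it is active.
Path 2: A → N ← L → E ← Q → G
  E is a collider here and neither E nor any of its descendants is conditioned on, so the collider stays closed — the path is blocked at E.
Path 3: A → N ← L → T → E ← Q → G
  T is a chain here and T is conditioned on, so the path is blocked at T.
Because an active path exists, A and G are not d-separated.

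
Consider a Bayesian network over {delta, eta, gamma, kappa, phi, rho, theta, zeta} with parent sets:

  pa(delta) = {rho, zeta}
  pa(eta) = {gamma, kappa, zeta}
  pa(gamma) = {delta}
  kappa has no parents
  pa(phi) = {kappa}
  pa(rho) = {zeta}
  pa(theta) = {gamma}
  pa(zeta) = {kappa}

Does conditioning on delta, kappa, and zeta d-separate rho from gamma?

We examine all 6 paths between rho and gamma:
Path 1: rho → delta → gamma
  delta is a chain here and delta is conditioned on, so the path is blocked at delta.
Path 2: rho → delta ← zeta → eta ← gamma
  zeta is a fork here and zeta is conditioned on, so the path is blocked at zeta.
Path 3: rho → delta ← zeta ← kappa → eta ← gamma
  zeta is a chain here and zeta is conditioned on, so the path is blocked at zeta.
Path 4: rho ← zeta → delta → gamma
  zeta is a fork here and zeta is conditioned on, so the path is blocked at zeta.
Path 5: rho ← zeta → eta ← gamma
  zeta is a fork here and zeta is conditioned on, so the path is blocked at zeta.
Path 6: rho ← zeta ← kappa → eta ← gamma
  zeta is a chain here and zeta is conditioned on, so the path is blocked at zeta.
Every path is blocked, so rho and gamma are d-separated given {delta, kappa, zeta}.

Yes — rho and gamma are d-separated given {delta, kappa, zeta}.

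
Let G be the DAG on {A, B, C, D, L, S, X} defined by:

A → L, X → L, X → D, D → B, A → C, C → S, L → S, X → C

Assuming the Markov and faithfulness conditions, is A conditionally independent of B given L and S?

4 paths connect A and B; each must be blocked for d-separation to hold:
Path 1: A → C → S ← L ← X → D → B
  L is a chain here and L is conditioned on, so the path is blocked at L.
Path 2: A → C ← X → D → B
  C is a collider and its descendant S is conditioned on, which opens it; X is a fork and X is not conditioned on; D is a chain and D is not conditioned on — no node blocks this path, so it is active.
Path 3: A → L → S ← C ← X → D → B
  L is a chain here and L is conditioned on, so the path is blocked at L.
Path 4: A → L ← X → D → B
  L is a collider and L is conditioned on, which opens it; X is a fork and X is not conditioned on; D is a chain and D is not conditioned on — no node blocks this path, so it is active.
Because an active path exists, A and B are not d-separated.

No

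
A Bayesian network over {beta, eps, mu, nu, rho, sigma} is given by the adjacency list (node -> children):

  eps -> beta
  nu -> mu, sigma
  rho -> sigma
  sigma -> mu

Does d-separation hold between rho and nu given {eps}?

Yes

There are 2 undirected paths between rho and nu; checking each against the conditioning set {eps}:
  1. rho → sigma → mu ← nu — sigma:chain[open]; mu:collider[blocks] ⇒ blocked
  2. rho → sigma ← nu — sigma:collider[blocks] ⇒ blocked
Every path is blocked, so rho and nu are d-separated given {eps}.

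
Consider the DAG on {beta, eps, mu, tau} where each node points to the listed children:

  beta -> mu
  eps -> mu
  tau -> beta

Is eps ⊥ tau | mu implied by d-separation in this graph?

No

Only one path connects eps and tau:
  1. eps → mu ← beta ← tau — mu:collider[open]; beta:chain[open] ⇒ active
At least one path is unblocked, so d-separation fails.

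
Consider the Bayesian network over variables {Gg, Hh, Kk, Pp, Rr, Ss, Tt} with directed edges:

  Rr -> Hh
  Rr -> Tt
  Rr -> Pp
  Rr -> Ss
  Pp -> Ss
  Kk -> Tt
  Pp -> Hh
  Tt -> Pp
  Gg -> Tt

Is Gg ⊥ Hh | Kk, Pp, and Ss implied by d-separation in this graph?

No

Enumerating the 6 paths from Gg to Hh and testing each for blocking by {Kk, Pp, Ss}:
  1. Gg → Tt → Pp → Ss ← Rr → Hh — Tt:chain[open]; Pp:chain[blocks]; Ss:collider[open]; Rr:fork[open] ⇒ blocked
  2. Gg → Tt → Pp → Hh — Tt:chain[open]; Pp:chain[blocks] ⇒ blocked
  3. Gg → Tt → Pp ← Rr → Hh — Tt:chain[open]; Pp:collider[open]; Rr:fork[open] ⇒ active
  4. Gg → Tt ← Rr → Pp → Hh — Tt:collider[open]; Rr:fork[open]; Pp:chain[blocks] ⇒ blocked
  5. Gg → Tt ← Rr → Ss ← Pp → Hh — Tt:collider[open]; Rr:fork[open]; Ss:collider[open]; Pp:fork[blocks] ⇒ blocked
  6. Gg → Tt ← Rr → Hh — Tt:collider[open]; Rr:fork[open] ⇒ active
Since the path Gg → Tt → Pp ← Rr → Hh is active, Gg and Hh are not d-separated given {Kk, Pp, Ss}.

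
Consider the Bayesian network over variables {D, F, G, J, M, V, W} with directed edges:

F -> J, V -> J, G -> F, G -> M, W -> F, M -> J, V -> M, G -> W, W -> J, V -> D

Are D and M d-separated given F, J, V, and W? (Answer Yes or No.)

Enumerating the 6 paths from D to M and testing each for blocking by {F, J, V, W}:
Path 1: D ← V → M
  V is a fork here and V is conditioned on, so the path is blocked at V.
Path 2: D ← V → J ← M
  V is a fork here and V is conditioned on, so the path is blocked at V.
Path 3: D ← V → J ← F ← G → M
  V is a fork here and V is conditioned on, so the path is blocked at V.
Path 4: D ← V → J ← F ← W ← G → M
  V is a fork here and V is conditioned on, so the path is blocked at V.
Path 5: D ← V → J ← W ← G → M
  V is a fork here and V is conditioned on, so the path is blocked at V.
Path 6: D ← V → J ← W → F ← G → M
  V is a fork here and V is conditioned on, so the path is blocked at V.
Since every path is blocked, d-separation holds.

Yes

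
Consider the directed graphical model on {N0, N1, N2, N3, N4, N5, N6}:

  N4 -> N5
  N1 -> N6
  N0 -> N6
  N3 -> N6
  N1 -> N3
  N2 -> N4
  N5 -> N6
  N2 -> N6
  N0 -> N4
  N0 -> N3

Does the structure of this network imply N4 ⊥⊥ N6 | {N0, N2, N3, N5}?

Yes

5 paths connect N4 and N6; each must be blocked for d-separation to hold:
Path 1: N4 → N5 → N6
  N5 is a chain here and N5 is conditioned on, so the path is blocked at N5.
Path 2: N4 ← N2 → N6
  N2 is a fork here and N2 is conditioned on, so the path is blocked at N2.
Path 3: N4 ← N0 → N3 → N6
  N0 is a fork here and N0 is conditioned on, so the path is blocked at N0.
Path 4: N4 ← N0 → N3 ← N1 → N6
  N0 is a fork here and N0 is conditioned on, so the path is blocked at N0.
Path 5: N4 ← N0 → N6
  N0 is a fork here and N0 is conditioned on, so the path is blocked at N0.
Every path is blocked, so N4 and N6 are d-separated given {N0, N2, N3, N5}.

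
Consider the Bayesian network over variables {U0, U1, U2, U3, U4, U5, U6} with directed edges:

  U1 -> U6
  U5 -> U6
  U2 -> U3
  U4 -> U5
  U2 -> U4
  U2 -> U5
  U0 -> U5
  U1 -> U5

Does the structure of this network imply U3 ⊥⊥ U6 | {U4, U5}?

There are 4 undirected paths between U3 and U6; checking each against the conditioning set {U4, U5}:
Path 1: U3 ← U2 → U4 → U5 → U6
  U4 is a chain here and U4 is conditioned on, so the path is blocked at U4.
Path 2: U3 ← U2 → U4 → U5 ← U1 → U6
  U4 is a chain here and U4 is conditioned on, so the path is blocked at U4.
Path 3: U3 ← U2 → U5 → U6
  U5 is a chain here and U5 is conditioned on, so the path is blocked at U5.
Path 4: U3 ← U2 → U5 ← U1 → U6
  U2 is a fork and U2 is not conditioned on; U5 is a collider and U5 is conditioned on, which opens it; U1 is a fork and U1 is not conditioned on — no node blocks this path, so it is active.
Since the path U3 ← U2 → U5 ← U1 → U6 is active, U3 and U6 are not d-separated given {U4, U5}.

No — U3 and U6 are not d-separated given {U4, U5}.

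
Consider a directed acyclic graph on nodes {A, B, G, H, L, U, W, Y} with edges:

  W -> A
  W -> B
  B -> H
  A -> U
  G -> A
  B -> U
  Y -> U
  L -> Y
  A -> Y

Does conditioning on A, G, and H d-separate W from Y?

Yes — W and Y are d-separated given {A, G, H}.

4 paths connect W and Y; each must be blocked for d-separation to hold:
Path 1: W → A → U ← Y
  A is a chain here and A is conditioned on, so the path is blocked at A.
Path 2: W → A → Y
  A is a chain here and A is conditioned on, so the path is blocked at A.
Path 3: W → B → U ← A → Y
  U is a collider here and neither U nor any of its descendants is conditioned on, so the collider stays closed — the path is blocked at U.
Path 4: W → B → U ← Y
  U is a collider here and neither U nor any of its descendants is conditioned on, so the collider stays closed — the path is blocked at U.
Every path is blocked, so W and Y are d-separated given {A, G, H}.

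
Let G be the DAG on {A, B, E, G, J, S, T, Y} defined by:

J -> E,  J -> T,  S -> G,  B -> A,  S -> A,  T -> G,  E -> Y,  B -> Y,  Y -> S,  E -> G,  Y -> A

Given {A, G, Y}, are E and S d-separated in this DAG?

No

5 paths connect E and S; each must be blocked for d-separation to hold:
Path 1: E ← J → T → G ← S
  J is a fork and J is not conditioned on; T is a chain and T is not conditioned on; G is a collider and G is conditioned on, which opens it — no node blocks this path, so it is active.
Path 2: E → G ← S
  G is a collider and G is conditioned on, which opens it — no node blocks this path, so it is active.
Path 3: E → Y → S
  Y is a chain here and Y is conditioned on, so the path is blocked at Y.
Path 4: E → Y → A ← S
  Y is a chain here and Y is conditioned on, so the path is blocked at Y.
Path 5: E → Y ← B → A ← S
  Y is a collider and Y is conditioned on, which opens it; B is a fork and B is not conditioned on; A is a collider and A is conditioned on, which opens it — no node blocks this path, so it is active.
Since the path E ← J → T → G ← S is active, E and S are not d-separated given {A, G, Y}.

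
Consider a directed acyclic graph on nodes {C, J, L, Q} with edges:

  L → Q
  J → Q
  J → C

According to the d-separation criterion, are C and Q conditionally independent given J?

Only one path connects C and Q:
  1. C ← J → Q — J:fork[blocks] ⇒ blocked
Since every path is blocked, d-separation holds.

Yes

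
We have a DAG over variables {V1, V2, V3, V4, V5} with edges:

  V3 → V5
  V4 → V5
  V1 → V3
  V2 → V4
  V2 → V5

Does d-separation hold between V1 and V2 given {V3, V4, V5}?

2 paths connect V1 and V2; each must be blocked for d-separation to hold:
  1. V1 → V3 → V5 ← V2 — V3:chain[blocks]; V5:collider[open] ⇒ blocked
  2. V1 → V3 → V5 ← V4 ← V2 — V3:chain[blocks]; V5:collider[open]; V4:chain[blocks] ⇒ blocked
All paths are blocked; V1 ⊥ V2 | {V3, V4, V5} holds.

Yes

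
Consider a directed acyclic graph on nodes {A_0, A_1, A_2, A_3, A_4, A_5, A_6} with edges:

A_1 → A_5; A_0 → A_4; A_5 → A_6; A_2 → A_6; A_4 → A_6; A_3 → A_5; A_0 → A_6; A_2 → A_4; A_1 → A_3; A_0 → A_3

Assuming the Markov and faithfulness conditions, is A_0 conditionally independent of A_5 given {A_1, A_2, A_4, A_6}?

5 paths connect A_0 and A_5; each must be blocked for d-separation to hold:
Path 1: A_0 → A_4 → A_6 ← A_5
  A_4 is a chain here and A_4 is conditioned on, so the path is blocked at A_4.
Path 2: A_0 → A_4 ← A_2 → A_6 ← A_5
  A_2 is a fork here and A_2 is conditioned on, so the path is blocked at A_2.
Path 3: A_0 → A_6 ← A_5
  A_6 is a collider and A_6 is conditioned on, which opens it — no node blocks this path, so it is active.
Path 4: A_0 → A_3 ← A_1 → A_5
  A_1 is a fork here and A_1 is conditioned on, so the path is blocked at A_1.
Path 5: A_0 → A_3 → A_5
  A_3 is a chain and A_3 is not conditioned on — no node blocks this path, so it is active.
Since the path A_0 → A_6 ← A_5 is active, A_0 and A_5 are not d-separated given {A_1, A_2, A_4, A_6}.

No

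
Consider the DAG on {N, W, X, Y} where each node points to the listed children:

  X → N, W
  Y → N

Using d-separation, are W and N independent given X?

The only undirected path from W to N is:
Path 1: W ← X → N
  X is a fork here and X is conditioned on, so the path is blocked at X.
Since every path is blocked, d-separation holds.

Yes — W and N are d-separated given {X}.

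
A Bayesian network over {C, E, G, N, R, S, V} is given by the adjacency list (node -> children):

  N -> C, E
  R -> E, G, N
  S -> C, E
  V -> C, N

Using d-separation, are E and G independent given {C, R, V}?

We examine all 4 paths between E and G:
Path 1: E ← R → G
  R is a fork here and R is conditioned on, so the path is blocked at R.
Path 2: E ← N ← R → G
  R is a fork here and R is conditioned on, so the path is blocked at R.
Path 3: E ← S → C ← V → N ← R → G
  V is a fork here and V is conditioned on, so the path is blocked at V.
Path 4: E ← S → C ← N ← R → G
  R is a fork here and R is conditioned on, so the path is blocked at R.
All paths are blocked; E ⊥ G | {C, R, V} holds.

Yes — E and G are d-separated given {C, R, V}.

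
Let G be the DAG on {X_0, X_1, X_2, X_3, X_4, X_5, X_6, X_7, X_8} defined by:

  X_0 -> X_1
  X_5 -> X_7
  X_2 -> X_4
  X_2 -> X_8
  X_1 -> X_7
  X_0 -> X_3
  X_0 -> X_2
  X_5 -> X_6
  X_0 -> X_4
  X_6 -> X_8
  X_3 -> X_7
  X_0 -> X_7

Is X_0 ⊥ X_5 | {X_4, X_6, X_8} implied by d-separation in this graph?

Yes

5 paths connect X_0 and X_5; each must be blocked for d-separation to hold:
  1. X_0 → X_4 ← X_2 → X_8 ← X_6 ← X_5 — X_4:collider[open]; X_2:fork[open]; X_8:collider[open]; X_6:chain[blocks] ⇒ blocked
  2. X_0 → X_1 → X_7 ← X_5 — X_1:chain[open]; X_7:collider[blocks] ⇒ blocked
  3. X_0 → X_2 → X_8 ← X_6 ← X_5 — X_2:chain[open]; X_8:collider[open]; X_6:chain[blocks] ⇒ blocked
  4. X_0 → X_7 ← X_5 — X_7:collider[blocks] ⇒ blocked
  5. X_0 → X_3 → X_7 ← X_5 — X_3:chain[open]; X_7:collider[blocks] ⇒ blocked
Since every path is blocked, d-separation holds.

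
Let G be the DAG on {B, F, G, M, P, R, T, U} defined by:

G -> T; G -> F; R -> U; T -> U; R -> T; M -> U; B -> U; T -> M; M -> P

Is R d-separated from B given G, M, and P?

3 paths connect R and B; each must be blocked for d-separation to hold:
Path 1: R → U ← B
  U is a collider here and neither U nor any of its descendants is conditioned on, so the collider stays closed — the path is blocked at U.
Path 2: R → T → U ← B
  U is a collider here and neither U nor any of its descendants is conditioned on, so the collider stays closed — the path is blocked at U.
Path 3: R → T → M → U ← B
  M is a chain here and M is conditioned on, so the path is blocked at M.
Every path is blocked, so R and B are d-separated given {G, M, P}.

Yes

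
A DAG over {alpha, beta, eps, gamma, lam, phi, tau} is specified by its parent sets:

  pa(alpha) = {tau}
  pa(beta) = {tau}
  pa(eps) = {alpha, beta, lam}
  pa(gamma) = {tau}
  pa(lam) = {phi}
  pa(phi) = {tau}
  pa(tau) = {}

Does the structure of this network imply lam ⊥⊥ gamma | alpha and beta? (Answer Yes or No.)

No

We examine all 3 paths between lam and gamma:
Path 1: lam → eps ← alpha ← tau → gamma
  eps is a collider here and neither eps nor any of its descendants is conditioned on, so the collider stays closed — the path is blocked at eps.
Path 2: lam → eps ← beta ← tau → gamma
  eps is a collider here and neither eps nor any of its descendants is conditioned on, so the collider stays closed — the path is blocked at eps.
Path 3: lam ← phi ← tau → gamma
  phi is a chain and phi is not conditioned on; tau is a fork and tau is not conditioned on — no node blocks this path, so it is active.
At least one path is unblocked, so d-separation fails.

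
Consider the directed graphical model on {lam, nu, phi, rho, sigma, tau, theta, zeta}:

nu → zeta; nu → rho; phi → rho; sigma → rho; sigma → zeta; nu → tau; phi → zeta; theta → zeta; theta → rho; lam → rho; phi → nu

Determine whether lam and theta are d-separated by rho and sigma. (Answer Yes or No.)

No

6 paths connect lam and theta; each must be blocked for d-separation to hold:
Path 1: lam → rho ← theta
  rho is a collider and rho is conditioned on, which opens it — no node blocks this path, so it is active.
Path 2: lam → rho ← nu ← phi → zeta ← theta
  zeta is a collider here and neither zeta nor any of its descendants is conditioned on, so the collider stays closed — the path is blocked at zeta.
Path 3: lam → rho ← nu → zeta ← theta
  zeta is a collider here and neither zeta nor any of its descendants is conditioned on, so the collider stays closed — the path is blocked at zeta.
Path 4: lam → rho ← phi → nu → zeta ← theta
  zeta is a collider here and neither zeta nor any of its descendants is conditioned on, so the collider stays closed — the path is blocked at zeta.
Path 5: lam → rho ← phi → zeta ← theta
  zeta is a collider here and neither zeta nor any of its descendants is conditioned on, so the collider stays closed — the path is blocked at zeta.
Path 6: lam → rho ← sigma → zeta ← theta
  sigma is a fork here and sigma is conditioned on, so the path is blocked at sigma.
Because an active path exists, lam and theta are not d-separated.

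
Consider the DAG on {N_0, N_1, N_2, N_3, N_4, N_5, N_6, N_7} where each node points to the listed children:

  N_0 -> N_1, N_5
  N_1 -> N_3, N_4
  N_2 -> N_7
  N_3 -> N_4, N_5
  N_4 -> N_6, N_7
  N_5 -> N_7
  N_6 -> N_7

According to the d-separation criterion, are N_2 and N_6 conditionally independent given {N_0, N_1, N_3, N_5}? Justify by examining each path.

There are 6 undirected paths between N_2 and N_6; checking each against the conditioning set {N_0, N_1, N_3, N_5}:
Path 1: N_2 → N_7 ← N_6
  N_7 is a collider here and neither N_7 nor any of its descendants is conditioned on, so the collider stays closed — the path is blocked at N_7.
Path 2: N_2 → N_7 ← N_4 → N_6
  N_7 is a collider here and neither N_7 nor any of its descendants is conditioned on, so the collider stays closed — the path is blocked at N_7.
Path 3: N_2 → N_7 ← N_5 ← N_3 → N_4 → N_6
  N_7 is a collider here and neither N_7 nor any of its descendants is conditioned on, so the collider stays closed — the path is blocked at N_7.
Path 4: N_2 → N_7 ← N_5 ← N_3 ← N_1 → N_4 → N_6
  N_7 is a collider here and neither N_7 nor any of its descendants is conditioned on, so the collider stays closed — the path is blocked at N_7.
Path 5: N_2 → N_7 ← N_5 ← N_0 → N_1 → N_3 → N_4 → N_6
  N_7 is a collider here and neither N_7 nor any of its descendants is conditioned on, so the collider stays closed — the path is blocked at N_7.
Path 6: N_2 → N_7 ← N_5 ← N_0 → N_1 → N_4 → N_6
  N_7 is a collider here and neither N_7 nor any of its descendants is conditioned on, so the collider stays closed — the path is blocked at N_7.
All paths are blocked; N_2 ⊥ N_6 | {N_0, N_1, N_3, N_5} holds.

Yes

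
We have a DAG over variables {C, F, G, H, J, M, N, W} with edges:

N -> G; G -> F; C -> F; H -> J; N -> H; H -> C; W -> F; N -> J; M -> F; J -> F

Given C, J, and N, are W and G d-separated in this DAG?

Enumerating the 5 paths from W to G and testing each for blocking by {C, J, N}:
Path 1: W → F ← J ← N → G
  F is a collider here and neither F nor any of its descendants is conditioned on, so the collider stays closed — the path is blocked at F.
Path 2: W → F ← J ← H ← N → G
  F is a collider here and neither F nor any of its descendants is conditioned on, so the collider stays closed — the path is blocked at F.
Path 3: W → F ← C ← H → J ← N → G
  F is a collider here and neither F nor any of its descendants is conditioned on, so the collider stays closed — the path is blocked at F.
Path 4: W → F ← C ← H ← N → G
  F is a collider here and neither F nor any of its descendants is conditioned on, so the collider stays closed — the path is blocked at F.
Path 5: W → F ← G
  F is a collider here and neither F nor any of its descendants is conditioned on, so the collider stays closed — the path is blocked at F.
All paths are blocked; W ⊥ G | {C, J, N} holds.

Yes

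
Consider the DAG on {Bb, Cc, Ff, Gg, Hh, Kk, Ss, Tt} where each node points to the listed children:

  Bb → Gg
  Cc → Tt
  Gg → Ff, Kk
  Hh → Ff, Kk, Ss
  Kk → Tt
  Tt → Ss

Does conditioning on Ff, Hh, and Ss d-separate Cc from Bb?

No

4 paths connect Cc and Bb; each must be blocked for d-separation to hold:
Path 1: Cc → Tt ← Kk ← Gg ← Bb
  Tt is a collider and its descendant Ss is conditioned on, which opens it; Kk is a chain and Kk is not conditioned on; Gg is a chain and Gg is not conditioned on — no node blocks this path, so it is active.
Path 2: Cc → Tt ← Kk ← Hh → Ff ← Gg ← Bb
  Hh is a fork here and Hh is conditioned on, so the path is blocked at Hh.
Path 3: Cc → Tt → Ss ← Hh → Kk ← Gg ← Bb
  Hh is a fork here and Hh is conditioned on, so the path is blocked at Hh.
Path 4: Cc → Tt → Ss ← Hh → Ff ← Gg ← Bb
  Hh is a fork here and Hh is conditioned on, so the path is blocked at Hh.
Since the path Cc → Tt ← Kk ← Gg ← Bb is active, Cc and Bb are not d-separated given {Ff, Hh, Ss}.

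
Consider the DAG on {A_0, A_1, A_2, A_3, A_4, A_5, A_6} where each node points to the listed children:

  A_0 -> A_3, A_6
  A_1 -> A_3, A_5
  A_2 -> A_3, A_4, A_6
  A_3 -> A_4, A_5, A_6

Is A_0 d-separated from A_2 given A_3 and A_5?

No

6 paths connect A_0 and A_2; each must be blocked for d-separation to hold:
  1. A_0 → A_3 ← A_2 — A_3:collider[open] ⇒ active
  2. A_0 → A_3 → A_6 ← A_2 — A_3:chain[blocks]; A_6:collider[blocks] ⇒ blocked
  3. A_0 → A_3 → A_4 ← A_2 — A_3:chain[blocks]; A_4:collider[blocks] ⇒ blocked
  4. A_0 → A_6 ← A_2 — A_6:collider[blocks] ⇒ blocked
  5. A_0 → A_6 ← A_3 ← A_2 — A_6:collider[blocks]; A_3:chain[blocks] ⇒ blocked
  6. A_0 → A_6 ← A_3 → A_4 ← A_2 — A_6:collider[blocks]; A_3:fork[blocks]; A_4:collider[blocks] ⇒ blocked
At least one path is unblocked, so d-separation fails.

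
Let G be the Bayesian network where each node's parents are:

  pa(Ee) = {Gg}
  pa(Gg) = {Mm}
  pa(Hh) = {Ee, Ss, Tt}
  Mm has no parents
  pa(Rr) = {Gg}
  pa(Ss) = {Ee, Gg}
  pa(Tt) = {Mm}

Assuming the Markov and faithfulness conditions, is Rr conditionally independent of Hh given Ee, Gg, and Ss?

5 paths connect Rr and Hh; each must be blocked for d-separation to hold:
Path 1: Rr ← Gg → Ss ← Ee → Hh
  Gg is a fork here and Gg is conditioned on, so the path is blocked at Gg.
Path 2: Rr ← Gg → Ss → Hh
  Gg is a fork here and Gg is conditioned on, so the path is blocked at Gg.
Path 3: Rr ← Gg → Ee → Ss → Hh
  Gg is a fork here and Gg is conditioned on, so the path is blocked at Gg.
Path 4: Rr ← Gg → Ee → Hh
  Gg is a fork here and Gg is conditioned on, so the path is blocked at Gg.
Path 5: Rr ← Gg ← Mm → Tt → Hh
  Gg is a chain here and Gg is conditioned on, so the path is blocked at Gg.
All paths are blocked; Rr ⊥ Hh | {Ee, Gg, Ss} holds.

Yes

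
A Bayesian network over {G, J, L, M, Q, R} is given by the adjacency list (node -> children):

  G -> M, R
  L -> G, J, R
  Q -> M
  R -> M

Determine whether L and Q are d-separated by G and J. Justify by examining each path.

There are 4 undirected paths between L and Q; checking each against the conditioning set {G, J}:
Path 1: L → G → M ← Q
  G is a chain here and G is conditioned on, so the path is blocked at G.
Path 2: L → G → R → M ← Q
  G is a chain here and G is conditioned on, so the path is blocked at G.
Path 3: L → R ← G → M ← Q
  R is a collider here and neither R nor any of its descendants is conditioned on, so the collider stays closed — the path is blocked at R.
Path 4: L → R → M ← Q
  M is a collider here and neither M nor any of its descendants is conditioned on, so the collider stays closed — the path is blocked at M.
Every path is blocked, so L and Q are d-separated given {G, J}.

Yes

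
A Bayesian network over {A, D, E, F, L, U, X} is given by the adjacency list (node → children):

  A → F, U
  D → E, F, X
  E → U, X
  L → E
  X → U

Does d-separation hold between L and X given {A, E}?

No

We examine all 5 paths between L and X:
Path 1: L → E → X
  E is a chain here and E is conditioned on, so the path is blocked at E.
Path 2: L → E ← D → X
  E is a collider and E is conditioned on, which opens it; D is a fork and D is not conditioned on — no node blocks this path, so it is active.
Path 3: L → E ← D → F ← A → U ← X
  F is a collider here and neither F nor any of its descendants is conditioned on, so the collider stays closed — the path is blocked at F.
Path 4: L → E → U ← X
  E is a chain here and E is conditioned on, so the path is blocked at E.
Path 5: L → E → U ← A → F ← D → X
  E is a chain here and E is conditioned on, so the path is blocked at E.
At least one path is unblocked, so d-separation fails.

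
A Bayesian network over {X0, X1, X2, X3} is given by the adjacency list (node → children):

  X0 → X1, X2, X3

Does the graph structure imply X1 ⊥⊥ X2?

The only undirected path from X1 to X2 is:
  1. X1 ← X0 → X2 — X0:fork[open] ⇒ active
Since the path X1 ← X0 → X2 is active, X1 and X2 are not d-separated given ∅.

No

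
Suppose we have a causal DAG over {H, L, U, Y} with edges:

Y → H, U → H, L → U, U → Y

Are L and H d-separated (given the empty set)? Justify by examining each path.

No

We examine all 2 paths between L and H:
  1. L → U → H — U:chain[open] ⇒ active
  2. L → U → Y → H — U:chain[open]; Y:chain[open] ⇒ active
Because an active path exists, L and H are not d-separated.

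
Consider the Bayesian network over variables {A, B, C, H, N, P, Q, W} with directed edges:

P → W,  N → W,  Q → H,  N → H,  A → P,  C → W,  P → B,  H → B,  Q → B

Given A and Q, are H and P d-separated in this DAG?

Yes — H and P are d-separated given {A, Q}.

There are 3 undirected paths between H and P; checking each against the conditioning set {A, Q}:
Path 1: H ← Q → B ← P
  Q is a fork here and Q is conditioned on, so the path is blocked at Q.
Path 2: H → B ← P
  B is a collider here and neither B nor any of its descendants is conditioned on, so the collider stays closed — the path is blocked at B.
Path 3: H ← N → W ← P
  W is a collider here and neither W nor any of its descendants is conditioned on, so the collider stays closed — the path is blocked at W.
Every path is blocked, so H and P are d-separated given {A, Q}.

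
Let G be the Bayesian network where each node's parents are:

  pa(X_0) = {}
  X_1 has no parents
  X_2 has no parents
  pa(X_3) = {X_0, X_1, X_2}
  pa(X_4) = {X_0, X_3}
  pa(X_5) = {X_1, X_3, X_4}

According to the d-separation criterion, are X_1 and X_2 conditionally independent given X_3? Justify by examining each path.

No

Enumerating the 4 paths from X_1 to X_2 and testing each for blocking by {X_3}:
Path 1: X_1 → X_3 ← X_2
  X_3 is a collider and X_3 is conditioned on, which opens it — no node blocks this path, so it is active.
Path 2: X_1 → X_5 ← X_3 ← X_2
  X_5 is a collider here and neither X_5 nor any of its descendants is conditioned on, so the collider stays closed — the path is blocked at X_5.
Path 3: X_1 → X_5 ← X_4 ← X_3 ← X_2
  X_5 is a collider here and neither X_5 nor any of its descendants is conditioned on, so the collider stays closed — the path is blocked at X_5.
Path 4: X_1 → X_5 ← X_4 ← X_0 → X_3 ← X_2
  X_5 is a collider here and neither X_5 nor any of its descendants is conditioned on, so the collider stays closed — the path is blocked at X_5.
At least one path is unblocked, so d-separation fails.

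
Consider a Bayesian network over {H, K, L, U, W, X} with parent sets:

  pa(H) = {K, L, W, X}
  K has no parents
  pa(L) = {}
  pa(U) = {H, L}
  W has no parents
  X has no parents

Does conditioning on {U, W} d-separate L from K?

No

2 paths connect L and K; each must be blocked for d-separation to hold:
Path 1: L → H ← K
  H is a collider and its descendant U is conditioned on, which opens it — no node blocks this path, so it is active.
Path 2: L → U ← H ← K
  U is a collider and U is conditioned on, which opens it; H is a chain and H is not conditioned on — no node blocks this path, so it is active.
Because an active path exists, L and K are not d-separated.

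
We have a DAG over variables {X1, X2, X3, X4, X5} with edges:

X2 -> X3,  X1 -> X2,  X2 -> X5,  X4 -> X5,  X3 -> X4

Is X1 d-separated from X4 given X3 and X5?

No

2 paths connect X1 and X4; each must be blocked for d-separation to hold:
Path 1: X1 → X2 → X3 → X4
  X3 is a chain here and X3 is conditioned on, so the path is blocked at X3.
Path 2: X1 → X2 → X5 ← X4
  X2 is a chain and X2 is not conditioned on; X5 is a collider and X5 is conditioned on, which opens it — no node blocks this path, so it is active.
Since the path X1 → X2 → X5 ← X4 is active, X1 and X4 are not d-separated given {X3, X5}.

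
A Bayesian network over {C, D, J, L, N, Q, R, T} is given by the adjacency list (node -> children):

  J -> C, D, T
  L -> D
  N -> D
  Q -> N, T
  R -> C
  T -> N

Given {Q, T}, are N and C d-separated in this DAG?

Yes

We examine all 3 paths between N and C:
Path 1: N → D ← J → C
  D is a collider here and neither D nor any of its descendants is conditioned on, so the collider stays closed — the path is blocked at D.
Path 2: N ← T ← J → C
  T is a chain here and T is conditioned on, so the path is blocked at T.
Path 3: N ← Q → T ← J → C
  Q is a fork here and Q is conditioned on, so the path is blocked at Q.
Since every path is blocked, d-separation holds.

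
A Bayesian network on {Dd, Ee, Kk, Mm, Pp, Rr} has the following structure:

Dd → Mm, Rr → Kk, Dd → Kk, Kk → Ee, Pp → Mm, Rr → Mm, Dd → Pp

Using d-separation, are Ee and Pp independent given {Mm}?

4 paths connect Ee and Pp; each must be blocked for d-separation to hold:
  1. Ee ← Kk ← Rr → Mm ← Pp — Kk:chain[open]; Rr:fork[open]; Mm:collider[open] ⇒ active
  2. Ee ← Kk ← Rr → Mm ← Dd → Pp — Kk:chain[open]; Rr:fork[open]; Mm:collider[open]; Dd:fork[open] ⇒ active
  3. Ee ← Kk ← Dd → Mm ← Pp — Kk:chain[open]; Dd:fork[open]; Mm:collider[open] ⇒ active
  4. Ee ← Kk ← Dd → Pp — Kk:chain[open]; Dd:fork[open] ⇒ active
Because an active path exists, Ee and Pp are not d-separated.

No — Ee and Pp are not d-separated given {Mm}.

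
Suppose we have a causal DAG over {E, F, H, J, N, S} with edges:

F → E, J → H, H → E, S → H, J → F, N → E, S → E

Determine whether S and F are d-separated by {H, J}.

We examine all 4 paths between S and F:
Path 1: S → E ← H ← J → F
  E is a collider here and neither E nor any of its descendants is conditioned on, so the collider stays closed — the path is blocked at E.
Path 2: S → E ← F
  E is a collider here and neither E nor any of its descendants is conditioned on, so the collider stays closed — the path is blocked at E.
Path 3: S → H ← J → F
  J is a fork here and J is conditioned on, so the path is blocked at J.
Path 4: S → H → E ← F
  H is a chain here and H is conditioned on, so the path is blocked at H.
All paths are blocked; S ⊥ F | {H, J} holds.

Yes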